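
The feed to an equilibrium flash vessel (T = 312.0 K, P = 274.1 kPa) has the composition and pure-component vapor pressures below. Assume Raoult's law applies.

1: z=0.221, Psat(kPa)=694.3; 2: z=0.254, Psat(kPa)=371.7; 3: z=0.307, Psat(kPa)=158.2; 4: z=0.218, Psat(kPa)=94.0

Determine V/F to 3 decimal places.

Raoult's law: Kᵢ = Pᵢˢᵃᵗ/P = Pᵢˢᵃᵗ/274.1.
  K_1 = 694.3/274.1 = 2.53302, K_2 = 371.7/274.1 = 1.35607, K_3 = 158.2/274.1 = 0.57716, K_4 = 94.0/274.1 = 0.34294
Newton–Raphson from V/F = 0.56:
  V/F = 0.560: g = -0.1390, g' = -0.503 → V/F = 0.283
  V/F = 0.283: g = -0.0052, g' = -0.492 → V/F = 0.273
Converged at V/F = 0.273.

V/F = 0.273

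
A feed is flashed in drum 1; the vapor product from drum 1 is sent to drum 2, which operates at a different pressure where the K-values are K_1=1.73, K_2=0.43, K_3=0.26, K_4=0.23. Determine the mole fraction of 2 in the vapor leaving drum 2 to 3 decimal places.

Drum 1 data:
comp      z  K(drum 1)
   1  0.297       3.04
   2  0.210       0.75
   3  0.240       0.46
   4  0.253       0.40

Drum 1:
Material balance + equilibrium reduce to Σ zᵢ(Kᵢ−1)/(1+ψ₁(Kᵢ−1)) = 0.
g(0) = ΣzᵢKᵢ − 1 = 0.272 and g(1) = 1 − Σzᵢ/Kᵢ = -0.532, so a root lies in (0, 1).
Newton iteration, ψ₁⁰ = 0.5:
  ψ₁ = 0.500: g = -0.1545, g' = -0.637 → ψ₁ = 0.258
  ψ₁ = 0.258: g = 0.0109, g' = -0.768 → ψ₁ = 0.272
Converged at ψ₁ = 0.272.
Drum-1 compositions:
  1: x = 0.191, y = 0.581
  2: x = 0.225, y = 0.169
  3: x = 0.281, y = 0.129
  4: x = 0.302, y = 0.121
Drum-2 feed = drum-1 vapor: z₂ = (0.5807, 0.1690, 0.1294, 0.1209).
Drum 2:
Let ψ₂ = V/F and solve Σ zᵢ(Kᵢ−1)/(1+ψ₂(Kᵢ−1)) = 0.
Feasibility: ΣzᵢKᵢ = 1.139, Σzᵢ/Kᵢ = 1.752 — both > 1, two phases present.
Newton–Raphson from ψ₂ = 0.5:
  ψ₂ = 0.500: g = -0.1276, g' = -0.642 → ψ₂ = 0.301
  ψ₂ = 0.301: g = -0.0132, g' = -0.527 → ψ₂ = 0.276
Converged at ψ₂ = 0.276.
  1: x = 0.483, y = 0.836
  2: x = 0.201, y = 0.086
  3: x = 0.163, y = 0.042
  4: x = 0.154, y = 0.035

y_2 (drum 2) = 0.086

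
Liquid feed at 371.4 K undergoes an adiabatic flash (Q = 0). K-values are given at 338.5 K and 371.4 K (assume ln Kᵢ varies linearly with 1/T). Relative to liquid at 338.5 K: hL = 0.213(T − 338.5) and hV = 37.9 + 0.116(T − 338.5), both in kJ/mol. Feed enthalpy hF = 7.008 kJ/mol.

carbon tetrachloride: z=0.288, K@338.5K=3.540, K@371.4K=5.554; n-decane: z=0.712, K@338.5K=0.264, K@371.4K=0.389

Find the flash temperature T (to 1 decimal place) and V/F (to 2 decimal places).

Adiabatic flash: solve Rachford–Rice at each trial T, then check hF = ψ·hV(T) + (1−ψ)·hL(T).
  T = 338.5 K: K = (3.540, 0.264), RR gives ψ = 0.111, H_out = 4.206 kJ/mol
  T = 371.4 K: K = (5.554, 0.389), RR gives ψ = 0.315, H_out = 17.941 kJ/mol
  T = 354.9 K: K = (4.478, 0.323), RR gives ψ = 0.221, H_out = 11.509 kJ/mol
  T = 346.7 K: K = (3.992, 0.293), RR gives ψ = 0.169, H_out = 8.028 kJ/mol
  T = 342.6 K: K = (3.762, 0.278), RR gives ψ = 0.141, H_out = 6.169 kJ/mol
  T = 344.6 K: K = (3.873, 0.285), RR gives ψ = 0.155, H_out = 7.088 kJ/mol
Linear interpolation between T = 342.6 (H_out = 6.169) and T = 344.6 (H_out = 7.088) on hF = 7.008 gives T ≈ 344.4 K, at which ψ = 0.15.

T = 344.4 K, V/F = 0.15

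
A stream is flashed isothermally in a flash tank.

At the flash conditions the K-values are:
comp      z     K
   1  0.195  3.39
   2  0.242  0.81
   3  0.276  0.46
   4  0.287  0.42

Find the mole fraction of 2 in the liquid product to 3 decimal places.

Newton–Raphson from ψ = 0.5:
  ψ = 0.500: g = -0.2771, g' = -0.584 → ψ = 0.026
  ψ = 0.026: g = 0.0726, g' = -1.179 → ψ = 0.087
  ψ = 0.087: g = 0.0070, g' = -0.967 → ψ = 0.095
Converged at ψ = 0.095.
Compositions from xᵢ = zᵢ/(1+ψ(Kᵢ−1)), yᵢ = Kᵢxᵢ:
  1: x = 0.159, y = 0.539
  2: x = 0.246, y = 0.200
  3: x = 0.291, y = 0.134
  4: x = 0.304, y = 0.128

x_2 = 0.246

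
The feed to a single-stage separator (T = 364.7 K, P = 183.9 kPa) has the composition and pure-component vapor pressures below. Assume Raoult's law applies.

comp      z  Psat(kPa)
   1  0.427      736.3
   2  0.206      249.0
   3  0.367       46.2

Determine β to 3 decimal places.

β = 0.616

Raoult's law: Kᵢ = Pᵢˢᵃᵗ/P = Pᵢˢᵃᵗ/183.9.
  K_1 = 736.3/183.9 = 4.00381, K_2 = 249.0/183.9 = 1.35400, K_3 = 46.2/183.9 = 0.25122
Material balance + equilibrium reduce to Σ zᵢ(Kᵢ−1)/(1+β(Kᵢ−1)) = 0.
g(0) = ΣzᵢKᵢ − 1 = 1.081 and g(1) = 1 − Σzᵢ/Kᵢ = -0.720, so a root lies in (0, 1).
Newton iteration, β⁰ = 0.5:
  β = 0.500: g = 0.1354, g' = -1.160 → β = 0.617
  β = 0.617: g = -0.0011, g' = -1.201 → β = 0.616
Converged at β = 0.616.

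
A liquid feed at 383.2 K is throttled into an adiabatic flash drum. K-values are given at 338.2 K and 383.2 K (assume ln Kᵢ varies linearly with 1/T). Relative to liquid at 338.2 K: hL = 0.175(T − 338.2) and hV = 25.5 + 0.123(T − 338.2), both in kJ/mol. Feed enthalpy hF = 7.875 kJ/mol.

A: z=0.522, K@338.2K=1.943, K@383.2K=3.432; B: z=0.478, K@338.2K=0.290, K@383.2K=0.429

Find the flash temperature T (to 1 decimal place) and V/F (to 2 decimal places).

T = 341.7 K, V/F = 0.29

Adiabatic flash: solve Rachford–Rice at each trial T, then check hF = ψ·hV(T) + (1−ψ)·hL(T).
  T = 338.2 K: K = (1.943, 0.290), RR gives ψ = 0.228, H_out = 5.822 kJ/mol
  T = 383.2 K: K = (3.432, 0.429), RR gives ψ = 0.718, H_out = 24.496 kJ/mol
  T = 360.7 K: K = (2.629, 0.357), RR gives ψ = 0.518, H_out = 16.550 kJ/mol
  T = 349.4 K: K = (2.269, 0.323), RR gives ψ = 0.394, H_out = 11.782 kJ/mol
  T = 343.8 K: K = (2.103, 0.306), RR gives ψ = 0.319, H_out = 9.017 kJ/mol
  T = 341.0 K: K = (2.022, 0.298), RR gives ψ = 0.276, H_out = 7.484 kJ/mol
  T = 342.4 K: K = (2.062, 0.302), RR gives ψ = 0.298, H_out = 8.265 kJ/mol
Linear interpolation between T = 341.0 (H_out = 7.484) and T = 342.4 (H_out = 8.265) on hF = 7.875 gives T ≈ 341.7 K, at which ψ = 0.29.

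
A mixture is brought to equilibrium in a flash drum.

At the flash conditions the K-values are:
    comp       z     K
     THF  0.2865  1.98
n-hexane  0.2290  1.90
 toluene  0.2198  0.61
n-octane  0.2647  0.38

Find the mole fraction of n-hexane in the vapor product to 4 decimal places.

Rachford–Rice: g(ψ) = Σ zᵢ(Kᵢ−1)/(1+ψ(Kᵢ−1)) = 0.
g(0) = ΣzᵢKᵢ − 1 = 0.2370 and g(1) = 1 − Σzᵢ/Kᵢ = -0.3221, so a root lies in (0, 1).
Newton–Raphson from ψ = 0.43:
  ψ = 0.4300: g = 0.01936, g' = -0.4700 → ψ = 0.4712
  ψ = 0.4712: g = -0.00006, g' = -0.4735 → ψ = 0.4711
Converged at ψ = 0.4711.
Compositions from xᵢ = zᵢ/(1+ψ(Kᵢ−1)), yᵢ = Kᵢxᵢ:
  THF: x = 0.1960, y = 0.3881
  n-hexane: x = 0.1608, y = 0.3056
  toluene: x = 0.2693, y = 0.1643
  n-octane: x = 0.3739, y = 0.1421

y_n-hexane = 0.3056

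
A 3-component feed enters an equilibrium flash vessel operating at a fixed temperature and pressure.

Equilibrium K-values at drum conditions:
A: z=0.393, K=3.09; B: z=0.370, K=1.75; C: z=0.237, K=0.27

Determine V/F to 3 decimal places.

Material balance + equilibrium reduce to Σ zᵢ(Kᵢ−1)/(1+V/F(Kᵢ−1)) = 0.
Check two-phase: ΣzᵢKᵢ = 1.926 > 1 and Σzᵢ/Kᵢ = 1.216 > 1, so g(0) = 0.926 > 0 and g(1) = -0.216 < 0.
Newton iteration, V/F⁰ = 0.5:
  V/F = 0.500: g = 0.3310, g' = -0.834 → V/F = 0.897
  V/F = 0.897: g = -0.0496, g' = -1.342 → V/F = 0.860
  V/F = 0.860: g = -0.0026, g' = -1.208 → V/F = 0.858
Converged at V/F = 0.858.

V/F = 0.858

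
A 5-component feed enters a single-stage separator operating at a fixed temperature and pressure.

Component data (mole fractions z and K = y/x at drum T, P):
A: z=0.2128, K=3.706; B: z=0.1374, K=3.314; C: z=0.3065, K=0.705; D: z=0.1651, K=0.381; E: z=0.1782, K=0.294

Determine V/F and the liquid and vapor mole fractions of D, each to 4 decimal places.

V/F = 0.4324, x_D = 0.2254, y_D = 0.0859

Newton iteration, V/F⁰ = 0.68:
  V/F = 0.6800: g = -0.20527, g' = -0.8632 → V/F = 0.4422
  V/F = 0.4422: g = -0.00832, g' = -0.8456 → V/F = 0.4324
Converged at V/F = 0.4324.
Compositions from xᵢ = zᵢ/(1+V/F(Kᵢ−1)), yᵢ = Kᵢxᵢ:
  A: x = 0.0981, y = 0.3634
  B: x = 0.0687, y = 0.2276
  C: x = 0.3513, y = 0.2477
  D: x = 0.2254, y = 0.0859
  E: x = 0.2565, y = 0.0754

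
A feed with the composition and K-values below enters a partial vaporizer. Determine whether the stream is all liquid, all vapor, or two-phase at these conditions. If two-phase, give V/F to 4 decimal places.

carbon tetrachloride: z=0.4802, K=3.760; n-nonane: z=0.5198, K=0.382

ΣzᵢKᵢ = 2.0041; Σzᵢ/Kᵢ = 1.4884.
Both exceed 1, so a two-phase solution exists.
Let ψ = V/F and solve Σ zᵢ(Kᵢ−1)/(1+ψ(Kᵢ−1)) = 0.
Newton–Raphson from ψ = 0.5:
  ψ = 0.5000: g = 0.09198, g' = -1.0616 → ψ = 0.5867
  ψ = 0.5867: g = 0.00208, g' = -1.0218 → ψ = 0.5887
Converged at ψ = 0.5887.

two-phase, V/F = 0.5887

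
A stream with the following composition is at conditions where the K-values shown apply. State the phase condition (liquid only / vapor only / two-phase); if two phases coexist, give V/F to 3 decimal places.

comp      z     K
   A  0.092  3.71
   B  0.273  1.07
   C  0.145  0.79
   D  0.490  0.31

liquid only

ΣzᵢKᵢ = 0.900; Σzᵢ/Kᵢ = 2.044.
Since ΣzᵢKᵢ < 1 the mixture is below its bubble point — single liquid phase.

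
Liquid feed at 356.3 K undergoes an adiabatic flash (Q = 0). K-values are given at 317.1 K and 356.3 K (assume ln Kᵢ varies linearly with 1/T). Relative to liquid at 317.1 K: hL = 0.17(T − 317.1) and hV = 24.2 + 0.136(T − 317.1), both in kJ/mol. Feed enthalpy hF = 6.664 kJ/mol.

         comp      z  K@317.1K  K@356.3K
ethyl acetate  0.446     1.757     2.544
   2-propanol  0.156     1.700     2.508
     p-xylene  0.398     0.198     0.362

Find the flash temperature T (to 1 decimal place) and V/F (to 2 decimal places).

Adiabatic flash: solve Rachford–Rice at each trial T, then check hF = ψ·hV(T) + (1−ψ)·hL(T).
  T = 317.1 K: K = (1.757, 1.700, 0.198), RR gives ψ = 0.214, H_out = 5.186 kJ/mol
  T = 356.3 K: K = (2.544, 2.508, 0.362), RR gives ψ = 0.684, H_out = 22.310 kJ/mol
  T = 336.7 K: K = (2.137, 2.088, 0.272), RR gives ψ = 0.473, H_out = 14.474 kJ/mol
  T = 326.9 K: K = (1.943, 1.890, 0.233), RR gives ψ = 0.357, H_out = 10.188 kJ/mol
  T = 322.0 K: K = (1.849, 1.794, 0.215), RR gives ψ = 0.290, H_out = 7.811 kJ/mol
  T = 319.6 K: K = (1.804, 1.748, 0.207), RR gives ψ = 0.255, H_out = 6.562 kJ/mol
Linear interpolation between T = 319.6 (H_out = 6.562) and T = 322.0 (H_out = 7.811) on hF = 6.664 gives T ≈ 319.8 K, at which ψ = 0.26.

T = 319.8 K, V/F = 0.26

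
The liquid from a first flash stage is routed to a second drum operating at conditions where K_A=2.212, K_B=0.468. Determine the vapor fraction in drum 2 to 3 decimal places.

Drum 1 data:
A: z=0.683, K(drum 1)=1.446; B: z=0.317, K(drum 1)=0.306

Drum 1:
Material balance + equilibrium reduce to Σ zᵢ(Kᵢ−1)/(1+ψ₁(Kᵢ−1)) = 0.
Feasibility: ΣzᵢKᵢ = 1.085, Σzᵢ/Kᵢ = 1.508 — both > 1, two phases present.
Binary case is linear: z₁(K₁−1)(1+ψ₁(K₂−1)) + z₂(K₂−1)(1+ψ₁(K₁−1)) = 0
⇒ ψ₁ = [z₁(K₁−1)+z₂(K₂−1)] / [−(K₁−1)(K₂−1)] = 0.0846/0.3095 = 0.273
Drum-1 compositions:
  A: x = 0.609, y = 0.880
  B: x = 0.391, y = 0.120
Drum-2 feed = drum-1 liquid: z₂ = (0.6088, 0.3912).
Drum 2:
Binary case is linear: z₁(K₁−1)(1+ψ₂(K₂−1)) + z₂(K₂−1)(1+ψ₂(K₁−1)) = 0
⇒ ψ₂ = [z₁(K₁−1)+z₂(K₂−1)] / [−(K₁−1)(K₂−1)] = 0.5297/0.6448 = 0.822
  A: x = 0.305, y = 0.675
  B: x = 0.695, y = 0.325

V/F (drum 2) = 0.822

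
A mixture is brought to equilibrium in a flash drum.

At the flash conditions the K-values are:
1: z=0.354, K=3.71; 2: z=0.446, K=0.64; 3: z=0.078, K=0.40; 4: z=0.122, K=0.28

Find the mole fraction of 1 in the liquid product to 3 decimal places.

Rachford–Rice: g(β) = Σ zᵢ(Kᵢ−1)/(1+β(Kᵢ−1)) = 0.
Check two-phase: ΣzᵢKᵢ = 1.664 > 1 and Σzᵢ/Kᵢ = 1.423 > 1, so g(0) = 0.664 > 0 and g(1) = -0.423 < 0.
Iterate (Newton) starting at β = 0.5:
  β = 0.500: g = 0.0075, g' = -0.766 → β = 0.510
Converged at β = 0.510.
Compositions from xᵢ = zᵢ/(1+β(Kᵢ−1)), yᵢ = Kᵢxᵢ:
  1: x = 0.149, y = 0.551
  2: x = 0.546, y = 0.350
  3: x = 0.112, y = 0.045
  4: x = 0.193, y = 0.054

x_1 = 0.149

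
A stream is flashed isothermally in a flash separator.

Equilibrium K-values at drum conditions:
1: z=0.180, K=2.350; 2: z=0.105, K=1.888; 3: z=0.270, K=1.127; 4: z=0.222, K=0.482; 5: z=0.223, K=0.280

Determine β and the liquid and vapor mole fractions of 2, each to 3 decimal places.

Let β = V/F and solve Σ zᵢ(Kᵢ−1)/(1+β(Kᵢ−1)) = 0.
Check two-phase: ΣzᵢKᵢ = 1.095 > 1 and Σzᵢ/Kᵢ = 1.629 > 1, so g(0) = 0.095 > 0 and g(1) = -0.629 < 0.
Iterate (Newton) starting at β = 0.59:
  β = 0.590: g = -0.2164, g' = -0.614 → β = 0.238
  β = 0.238: g = -0.0305, g' = -0.494 → β = 0.176
Converged at β = 0.176.
Compositions from xᵢ = zᵢ/(1+β(Kᵢ−1)), yᵢ = Kᵢxᵢ:
  1: x = 0.145, y = 0.342
  2: x = 0.091, y = 0.171
  3: x = 0.264, y = 0.298
  4: x = 0.244, y = 0.118
  5: x = 0.255, y = 0.072

β = 0.176, x_2 = 0.091, y_2 = 0.171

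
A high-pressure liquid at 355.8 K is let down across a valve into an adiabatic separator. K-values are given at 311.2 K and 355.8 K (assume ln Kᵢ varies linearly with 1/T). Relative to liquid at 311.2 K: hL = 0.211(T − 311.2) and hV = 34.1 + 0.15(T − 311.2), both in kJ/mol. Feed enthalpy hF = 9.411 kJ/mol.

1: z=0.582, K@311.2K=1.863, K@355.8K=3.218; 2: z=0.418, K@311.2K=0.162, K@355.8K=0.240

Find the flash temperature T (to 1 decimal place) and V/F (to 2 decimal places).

T = 314.4 K, V/F = 0.26

Adiabatic flash: solve Rachford–Rice at each trial T, then check hF = ψ·hV(T) + (1−ψ)·hL(T).
  T = 311.2 K: K = (1.863, 0.162), RR gives ψ = 0.210, H_out = 7.166 kJ/mol
  T = 355.8 K: K = (3.218, 0.240), RR gives ψ = 0.577, H_out = 27.527 kJ/mol
  T = 333.5 K: K = (2.494, 0.200), RR gives ψ = 0.447, H_out = 19.355 kJ/mol
  T = 322.4 K: K = (2.168, 0.181), RR gives ψ = 0.352, H_out = 14.137 kJ/mol
  T = 316.8 K: K = (2.012, 0.171), RR gives ψ = 0.289, H_out = 10.948 kJ/mol
  T = 314.0 K: K = (1.937, 0.167), RR gives ψ = 0.252, H_out = 9.147 kJ/mol
  T = 315.4 K: K = (1.974, 0.169), RR gives ψ = 0.271, H_out = 10.068 kJ/mol
Linear interpolation between T = 314.0 (H_out = 9.147) and T = 315.4 (H_out = 10.068) on hF = 9.411 gives T ≈ 314.4 K, at which ψ = 0.26.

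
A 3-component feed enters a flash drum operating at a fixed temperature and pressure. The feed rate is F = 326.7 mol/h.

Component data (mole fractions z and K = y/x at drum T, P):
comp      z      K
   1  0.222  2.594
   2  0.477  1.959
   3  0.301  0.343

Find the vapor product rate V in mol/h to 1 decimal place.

Rachford–Rice: g(V/F) = Σ zᵢ(Kᵢ−1)/(1+V/F(Kᵢ−1)) = 0.
Check two-phase: ΣzᵢKᵢ = 1.614 > 1 and Σzᵢ/Kᵢ = 1.207 > 1, so g(0) = 0.614 > 0 and g(1) = -0.207 < 0.
Newton–Raphson from V/F = 0.42:
  V/F = 0.420: g = 0.2649, g' = -0.673 → V/F = 0.814
  V/F = 0.814: g = -0.0138, g' = -0.845 → V/F = 0.797
Converged at V/F = 0.797.
Then V = V/F·F = 0.7970·326.7 = 260.4 mol/h and L = F − V = 66.3 mol/h.

V = 260.4 mol/h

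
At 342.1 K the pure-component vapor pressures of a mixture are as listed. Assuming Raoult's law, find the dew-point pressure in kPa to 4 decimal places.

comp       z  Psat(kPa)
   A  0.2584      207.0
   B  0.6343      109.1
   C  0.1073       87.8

At the dew point ψ → 1, so Σzᵢ/Kᵢ = 1 with Kᵢ = Pᵢˢᵃᵗ/P ⇒ 1/P = Σzᵢ/Pᵢˢᵃᵗ.
1/P = 0.2584/207.0 + 0.6343/109.1 + 0.1073/87.8 = 0.0082843 ⇒ P = 120.7097 kPa

Pdew = 120.7097 kPa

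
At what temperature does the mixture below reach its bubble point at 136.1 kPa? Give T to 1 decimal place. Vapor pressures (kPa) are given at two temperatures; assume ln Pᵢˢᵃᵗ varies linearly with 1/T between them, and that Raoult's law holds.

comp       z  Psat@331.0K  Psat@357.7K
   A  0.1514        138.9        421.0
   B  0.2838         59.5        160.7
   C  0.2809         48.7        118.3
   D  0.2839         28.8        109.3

T = 351.3 K

Bubble-point temperature: ΣzᵢPᵢˢᵃᵗ(T) = P. Interpolate ln Pᵢˢᵃᵗ = aᵢ + bᵢ/T.
  T = 331.0 K: ΣzᵢPᵢˢᵃᵗ = 59.77 kPa
  T = 357.7 K: ΣzᵢPᵢˢᵃᵗ = 173.61 kPa
  T = 344.4 K: ΣzᵢPᵢˢᵃᵗ = 103.94 kPa
  T = 351.0 K: ΣzᵢPᵢˢᵃᵗ = 134.65 kPa
  T = 354.4 K: ΣzᵢPᵢˢᵃᵗ = 153.34 kPa
  T = 352.7 K: ΣzᵢPᵢˢᵃᵗ = 143.73 kPa
Interpolating between 351.0 K and 352.7 K gives T ≈ 351.3 K.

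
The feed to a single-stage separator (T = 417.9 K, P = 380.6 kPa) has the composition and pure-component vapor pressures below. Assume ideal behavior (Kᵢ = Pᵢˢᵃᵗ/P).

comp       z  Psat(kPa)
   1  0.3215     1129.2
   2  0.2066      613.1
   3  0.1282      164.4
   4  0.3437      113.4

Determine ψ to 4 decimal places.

Raoult's law: Kᵢ = Pᵢˢᵃᵗ/P = Pᵢˢᵃᵗ/380.6.
  K_1 = 1129.2/380.6 = 2.966894, K_2 = 613.1/380.6 = 1.610878, K_3 = 164.4/380.6 = 0.431950, K_4 = 113.4/380.6 = 0.297951
Rachford–Rice: g(ψ) = Σ zᵢ(Kᵢ−1)/(1+ψ(Kᵢ−1)) = 0.
Check two-phase: ΣzᵢKᵢ = 1.4444 > 1 and Σzᵢ/Kᵢ = 1.6870 > 1, so g(0) = 0.4444 > 0 and g(1) = -0.6870 < 0.
Newton iteration, ψ⁰ = 0.5:
  ψ = 0.5000: g = -0.05803, g' = -0.8443 → ψ = 0.4313
  ψ = 0.4313: g = -0.00051, g' = -0.8334 → ψ = 0.4307
Converged at ψ = 0.4307.

ψ = 0.4307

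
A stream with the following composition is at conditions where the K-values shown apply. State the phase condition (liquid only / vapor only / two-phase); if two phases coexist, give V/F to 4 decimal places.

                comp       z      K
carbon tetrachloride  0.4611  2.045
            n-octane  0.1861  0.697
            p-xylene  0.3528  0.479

two-phase, V/F = 0.5035

ΣzᵢKᵢ = 1.2417; Σzᵢ/Kᵢ = 1.2290.
Both exceed 1, so a two-phase solution exists.
Iterate (Newton) starting at ψ = 0.5:
  ψ = 0.5000: g = 0.00147, g' = -0.4161 → ψ = 0.5035
Converged at ψ = 0.5035.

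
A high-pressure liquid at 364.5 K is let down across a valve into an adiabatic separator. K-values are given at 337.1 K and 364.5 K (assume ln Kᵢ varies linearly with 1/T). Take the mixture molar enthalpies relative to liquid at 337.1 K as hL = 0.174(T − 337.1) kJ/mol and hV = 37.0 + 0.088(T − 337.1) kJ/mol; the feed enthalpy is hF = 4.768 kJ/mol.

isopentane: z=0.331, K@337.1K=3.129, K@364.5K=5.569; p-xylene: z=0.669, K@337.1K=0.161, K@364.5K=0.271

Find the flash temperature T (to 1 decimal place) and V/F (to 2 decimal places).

T = 340.2 K, V/F = 0.12

Adiabatic flash: solve Rachford–Rice at each trial T, then check hF = ψ·hV(T) + (1−ψ)·hL(T).
  T = 337.1 K: K = (3.129, 0.161), RR gives ψ = 0.080, H_out = 2.971 kJ/mol
  T = 364.5 K: K = (5.569, 0.271), RR gives ψ = 0.308, H_out = 15.425 kJ/mol
  T = 350.8 K: K = (4.222, 0.211), RR gives ψ = 0.212, H_out = 9.973 kJ/mol
  T = 344.0 K: K = (3.649, 0.185), RR gives ψ = 0.154, H_out = 6.793 kJ/mol
  T = 340.6 K: K = (3.386, 0.173), RR gives ψ = 0.120, H_out = 5.004 kJ/mol
  T = 338.9 K: K = (3.259, 0.167), RR gives ψ = 0.101, H_out = 4.043 kJ/mol
Linear interpolation between T = 338.9 (H_out = 4.043) and T = 340.6 (H_out = 5.004) on hF = 4.768 gives T ≈ 340.2 K, at which ψ = 0.12.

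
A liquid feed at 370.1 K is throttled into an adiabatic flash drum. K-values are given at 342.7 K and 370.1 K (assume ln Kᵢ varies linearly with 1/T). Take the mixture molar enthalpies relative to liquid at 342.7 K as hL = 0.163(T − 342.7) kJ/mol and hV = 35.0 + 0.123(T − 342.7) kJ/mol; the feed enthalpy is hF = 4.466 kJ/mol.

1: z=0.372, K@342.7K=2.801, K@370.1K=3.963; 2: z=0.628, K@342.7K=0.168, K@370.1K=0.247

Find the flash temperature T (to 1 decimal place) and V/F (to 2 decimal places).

T = 344.9 K, V/F = 0.12

Adiabatic flash: solve Rachford–Rice at each trial T, then check hF = ψ·hV(T) + (1−ψ)·hL(T).
  T = 342.7 K: K = (2.801, 0.168), RR gives ψ = 0.098, H_out = 3.445 kJ/mol
  T = 370.1 K: K = (3.963, 0.247), RR gives ψ = 0.282, H_out = 14.030 kJ/mol
  T = 356.4 K: K = (3.354, 0.205), RR gives ψ = 0.201, H_out = 9.167 kJ/mol
  T = 349.5 K: K = (3.068, 0.186), RR gives ψ = 0.153, H_out = 6.434 kJ/mol
  T = 346.1 K: K = (2.933, 0.177), RR gives ψ = 0.127, H_out = 4.983 kJ/mol
  T = 344.4 K: K = (2.867, 0.172), RR gives ψ = 0.113, H_out = 4.225 kJ/mol
Linear interpolation between T = 344.4 (H_out = 4.225) and T = 346.1 (H_out = 4.983) on hF = 4.466 gives T ≈ 344.9 K, at which ψ = 0.12.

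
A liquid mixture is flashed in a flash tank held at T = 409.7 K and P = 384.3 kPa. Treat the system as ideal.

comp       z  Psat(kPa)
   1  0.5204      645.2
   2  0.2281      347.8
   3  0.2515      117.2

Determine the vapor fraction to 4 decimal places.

Raoult's law: Kᵢ = Pᵢˢᵃᵗ/P = Pᵢˢᵃᵗ/384.3.
  K_1 = 645.2/384.3 = 1.678897, K_2 = 347.8/384.3 = 0.905022, K_3 = 117.2/384.3 = 0.304970
Material balance + equilibrium reduce to Σ zᵢ(Kᵢ−1)/(1+ψ(Kᵢ−1)) = 0.
g(0) = ΣzᵢKᵢ − 1 = 0.1568 and g(1) = 1 − Σzᵢ/Kᵢ = -0.3867, so a root lies in (0, 1).
Newton iteration, ψ⁰ = 0.58:
  ψ = 0.5800: g = -0.06230, g' = -0.4668 → ψ = 0.4465
  ψ = 0.4465: g = -0.00498, g' = -0.3989 → ψ = 0.4341
  ψ = 0.4341: g = -0.00003, g' = -0.3945 → ψ = 0.4340
Converged at ψ = 0.4340.

ψ = 0.4340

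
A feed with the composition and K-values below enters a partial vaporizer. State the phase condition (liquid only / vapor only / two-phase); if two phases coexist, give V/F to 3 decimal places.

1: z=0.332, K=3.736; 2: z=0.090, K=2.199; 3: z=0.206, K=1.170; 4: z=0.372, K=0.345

ΣzᵢKᵢ = 1.808; Σzᵢ/Kᵢ = 1.384.
Both exceed 1, so a two-phase solution exists.
Rachford–Rice: g(ψ) = Σ zᵢ(Kᵢ−1)/(1+ψ(Kᵢ−1)) = 0.
Newton–Raphson from ψ = 0.32:
  ψ = 0.320: g = 0.2872, g' = -1.035 → ψ = 0.598
  ψ = 0.598: g = 0.0390, g' = -0.838 → ψ = 0.644
Converged at ψ = 0.644.

two-phase, V/F = 0.644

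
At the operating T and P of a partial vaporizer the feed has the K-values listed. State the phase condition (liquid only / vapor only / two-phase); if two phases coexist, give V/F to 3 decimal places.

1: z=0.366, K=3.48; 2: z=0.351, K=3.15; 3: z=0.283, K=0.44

ΣzᵢKᵢ = 2.504; Σzᵢ/Kᵢ = 0.860.
Since Σzᵢ/Kᵢ < 1 the mixture is above its dew point — single vapor phase.

vapor only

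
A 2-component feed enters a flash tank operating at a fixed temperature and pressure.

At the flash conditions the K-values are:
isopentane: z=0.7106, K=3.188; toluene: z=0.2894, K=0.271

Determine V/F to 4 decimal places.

V/F = 0.8425

Material balance + equilibrium reduce to Σ zᵢ(Kᵢ−1)/(1+V/F(Kᵢ−1)) = 0.
Feasibility: ΣzᵢKᵢ = 2.3438, Σzᵢ/Kᵢ = 1.2908 — both > 1, two phases present.
Newton–Raphson from V/F = 0.5:
  V/F = 0.5000: g = 0.41052, g' = -1.1567 → V/F = 0.8549
  V/F = 0.8549: g = -0.01833, g' = -1.4963 → V/F = 0.8427
  V/F = 0.8427: g = -0.00026, g' = -1.4545 → V/F = 0.8425
Converged at V/F = 0.8425.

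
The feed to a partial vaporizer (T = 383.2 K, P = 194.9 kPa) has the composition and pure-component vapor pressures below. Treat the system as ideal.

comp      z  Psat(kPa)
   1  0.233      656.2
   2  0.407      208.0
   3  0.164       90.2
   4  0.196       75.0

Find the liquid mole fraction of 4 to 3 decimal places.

x_4 = 0.276

Raoult's law: Kᵢ = Pᵢˢᵃᵗ/P = Pᵢˢᵃᵗ/194.9.
  K_1 = 656.2/194.9 = 3.36685, K_2 = 208.0/194.9 = 1.06721, K_3 = 90.2/194.9 = 0.46280, K_4 = 75.0/194.9 = 0.38481
Let β = V/F and solve Σ zᵢ(Kᵢ−1)/(1+β(Kᵢ−1)) = 0.
g(0) = ΣzᵢKᵢ − 1 = 0.370 and g(1) = 1 − Σzᵢ/Kᵢ = -0.314, so a root lies in (0, 1).
Newton iteration, β⁰ = 0.5:
  β = 0.500: g = -0.0156, g' = -0.519 → β = 0.470
Converged at β = 0.470.
Compositions from xᵢ = zᵢ/(1+β(Kᵢ−1)), yᵢ = Kᵢxᵢ:
  1: x = 0.110, y = 0.371
  2: x = 0.395, y = 0.421
  3: x = 0.219, y = 0.102
  4: x = 0.276, y = 0.106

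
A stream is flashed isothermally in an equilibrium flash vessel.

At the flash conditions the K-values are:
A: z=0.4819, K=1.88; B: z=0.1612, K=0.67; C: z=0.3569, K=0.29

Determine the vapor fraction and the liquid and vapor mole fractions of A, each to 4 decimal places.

ψ = 0.2156, x_A = 0.4051, y_A = 0.7615

Rachford–Rice: g(ψ) = Σ zᵢ(Kᵢ−1)/(1+ψ(Kᵢ−1)) = 0.
Check two-phase: ΣzᵢKᵢ = 1.1175 > 1 and Σzᵢ/Kᵢ = 1.7276 > 1, so g(0) = 0.1175 > 0 and g(1) = -0.7276 < 0.
Newton iteration, ψ⁰ = 0.39:
  ψ = 0.3900: g = -0.09577, g' = -0.5741 → ψ = 0.2232
  ψ = 0.2232: g = -0.00407, g' = -0.5352 → ψ = 0.2156
Converged at ψ = 0.2156.
Compositions from xᵢ = zᵢ/(1+ψ(Kᵢ−1)), yᵢ = Kᵢxᵢ:
  A: x = 0.4051, y = 0.7615
  B: x = 0.1735, y = 0.1163
  C: x = 0.4214, y = 0.1222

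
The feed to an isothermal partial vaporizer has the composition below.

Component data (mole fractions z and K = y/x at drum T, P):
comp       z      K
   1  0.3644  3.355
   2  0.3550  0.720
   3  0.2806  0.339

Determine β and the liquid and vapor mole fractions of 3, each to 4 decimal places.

Let β = V/F and solve Σ zᵢ(Kᵢ−1)/(1+β(Kᵢ−1)) = 0.
Check two-phase: ΣzᵢKᵢ = 1.5733 > 1 and Σzᵢ/Kᵢ = 1.4294 > 1, so g(0) = 0.5733 > 0 and g(1) = -0.4294 < 0.
Iterate (Newton) starting at β = 0.39:
  β = 0.3900: g = 0.08584, g' = -0.8067 → β = 0.4964
  β = 0.4964: g = 0.00414, g' = -0.7387 → β = 0.5020
Converged at β = 0.5020.
Compositions from xᵢ = zᵢ/(1+β(Kᵢ−1)), yᵢ = Kᵢxᵢ:
  1: x = 0.1670, y = 0.5602
  2: x = 0.4131, y = 0.2974
  3: x = 0.4200, y = 0.1424

β = 0.5020, x_3 = 0.4200, y_3 = 0.1424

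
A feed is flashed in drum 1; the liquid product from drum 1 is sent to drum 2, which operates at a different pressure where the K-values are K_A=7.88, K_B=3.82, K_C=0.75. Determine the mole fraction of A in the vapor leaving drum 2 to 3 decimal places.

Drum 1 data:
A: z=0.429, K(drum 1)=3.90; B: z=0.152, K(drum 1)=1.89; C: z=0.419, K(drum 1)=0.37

Drum 1:
Newton–Raphson from ψ₁ = 0.61:
  ψ₁ = 0.610: g = 0.1082, g' = -0.960 → ψ₁ = 0.723
  ψ₁ = 0.723: g = -0.0005, g' = -0.982 → ψ₁ = 0.722
Converged at ψ₁ = 0.722.
Drum-1 compositions:
  A: x = 0.139, y = 0.541
  B: x = 0.093, y = 0.175
  C: x = 0.769, y = 0.284
Drum-2 feed = drum-1 liquid: z₂ = (0.1386, 0.0925, 0.7688).
Drum 2:
Material balance + equilibrium reduce to Σ zᵢ(Kᵢ−1)/(1+ψ₂(Kᵢ−1)) = 0.
Feasibility: ΣzᵢKᵢ = 2.022, Σzᵢ/Kᵢ = 1.067 — both > 1, two phases present.
Newton iteration, ψ₂⁰ = 0.5:
  ψ₂ = 0.500: g = 0.1034, g' = -0.522 → ψ₂ = 0.698
  ψ₂ = 0.698: g = 0.0194, g' = -0.349 → ψ₂ = 0.754
  ψ₂ = 0.754: g = 0.0008, g' = -0.320 → ψ₂ = 0.756
Converged at ψ₂ = 0.756.
  A: x = 0.022, y = 0.176
  B: x = 0.030, y = 0.113
  C: x = 0.948, y = 0.711

y_A (drum 2) = 0.176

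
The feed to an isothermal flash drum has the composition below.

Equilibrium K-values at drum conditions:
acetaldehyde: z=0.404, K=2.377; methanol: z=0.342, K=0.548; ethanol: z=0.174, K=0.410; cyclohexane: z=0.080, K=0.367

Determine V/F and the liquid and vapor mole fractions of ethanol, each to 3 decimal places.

V/F = 0.346, x_ethanol = 0.219, y_ethanol = 0.090

Rachford–Rice: g(V/F) = Σ zᵢ(Kᵢ−1)/(1+V/F(Kᵢ−1)) = 0.
Check two-phase: ΣzᵢKᵢ = 1.248 > 1 and Σzᵢ/Kᵢ = 1.436 > 1, so g(0) = 0.248 > 0 and g(1) = -0.436 < 0.
Iterate (Newton) starting at V/F = 0.5:
  V/F = 0.500: g = -0.0900, g' = -0.576 → V/F = 0.344
  V/F = 0.344: g = 0.0010, g' = -0.599 → V/F = 0.346
Converged at V/F = 0.346.
Compositions from xᵢ = zᵢ/(1+V/F(Kᵢ−1)), yᵢ = Kᵢxᵢ:
  acetaldehyde: x = 0.274, y = 0.651
  methanol: x = 0.405, y = 0.222
  ethanol: x = 0.219, y = 0.090
  cyclohexane: x = 0.102, y = 0.038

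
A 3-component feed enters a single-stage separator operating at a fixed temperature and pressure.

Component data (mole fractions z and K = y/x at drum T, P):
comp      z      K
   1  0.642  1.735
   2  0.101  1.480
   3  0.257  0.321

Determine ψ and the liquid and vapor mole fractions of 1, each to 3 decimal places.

Rachford–Rice: g(ψ) = Σ zᵢ(Kᵢ−1)/(1+ψ(Kᵢ−1)) = 0.
Feasibility: ΣzᵢKᵢ = 1.346, Σzᵢ/Kᵢ = 1.239 — both > 1, two phases present.
Newton iteration, ψ⁰ = 0.5:
  ψ = 0.500: g = 0.1200, g' = -0.472 → ψ = 0.754
  ψ = 0.754: g = -0.0184, g' = -0.654 → ψ = 0.726
  ψ = 0.726: g = -0.0005, g' = -0.621 → ψ = 0.725
Converged at ψ = 0.725.
Compositions from xᵢ = zᵢ/(1+ψ(Kᵢ−1)), yᵢ = Kᵢxᵢ:
  1: x = 0.419, y = 0.727
  2: x = 0.075, y = 0.111
  3: x = 0.506, y = 0.163

ψ = 0.725, x_1 = 0.419, y_1 = 0.727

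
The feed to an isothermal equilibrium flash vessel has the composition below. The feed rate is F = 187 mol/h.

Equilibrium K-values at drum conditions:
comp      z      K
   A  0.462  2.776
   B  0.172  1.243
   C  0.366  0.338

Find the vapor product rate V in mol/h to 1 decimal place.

V = 119.6 mol/h

Rachford–Rice: g(ψ) = Σ zᵢ(Kᵢ−1)/(1+ψ(Kᵢ−1)) = 0.
Feasibility: ΣzᵢKᵢ = 1.620, Σzᵢ/Kᵢ = 1.388 — both > 1, two phases present.
Newton–Raphson from ψ = 0.49:
  ψ = 0.490: g = 0.1174, g' = -0.776 → ψ = 0.641
  ψ = 0.641: g = -0.0013, g' = -0.810 → ψ = 0.640
Converged at ψ = 0.640.
Then V = ψ·F = 0.6397·187 = 119.6 mol/h and L = F − V = 67.4 mol/h.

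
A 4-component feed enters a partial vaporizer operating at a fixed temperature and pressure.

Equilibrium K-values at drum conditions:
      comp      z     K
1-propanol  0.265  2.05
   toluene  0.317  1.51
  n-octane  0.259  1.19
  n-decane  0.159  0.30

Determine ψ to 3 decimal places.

ψ = 0.893

Rachford–Rice: g(ψ) = Σ zᵢ(Kᵢ−1)/(1+ψ(Kᵢ−1)) = 0.
Feasibility: ΣzᵢKᵢ = 1.378, Σzᵢ/Kᵢ = 1.087 — both > 1, two phases present.
Newton–Raphson from ψ = 0.5:
  ψ = 0.500: g = 0.1850, g' = -0.370 → ψ = 1.000
  ψ = 1.000: g = -0.0866, g' = -0.977 → ψ = 0.911
  ψ = 0.911: g = -0.0127, g' = -0.715 → ψ = 0.893
Converged at ψ = 0.893.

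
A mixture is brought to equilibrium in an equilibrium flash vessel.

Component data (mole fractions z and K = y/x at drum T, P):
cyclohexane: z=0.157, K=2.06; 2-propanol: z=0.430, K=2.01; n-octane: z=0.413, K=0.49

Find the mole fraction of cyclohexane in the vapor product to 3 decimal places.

Rachford–Rice: g(V/F) = Σ zᵢ(Kᵢ−1)/(1+V/F(Kᵢ−1)) = 0.
g(0) = ΣzᵢKᵢ − 1 = 0.390 and g(1) = 1 − Σzᵢ/Kᵢ = -0.133, so a root lies in (0, 1).
Newton–Raphson from V/F = 0.36:
  V/F = 0.360: g = 0.1810, g' = -0.489 → V/F = 0.730
  V/F = 0.730: g = 0.0084, g' = -0.474 → V/F = 0.747
Converged at V/F = 0.747.
Compositions from xᵢ = zᵢ/(1+V/F(Kᵢ−1)), yᵢ = Kᵢxᵢ:
  cyclohexane: x = 0.088, y = 0.180
  2-propanol: x = 0.245, y = 0.493
  n-octane: x = 0.667, y = 0.327

y_cyclohexane = 0.180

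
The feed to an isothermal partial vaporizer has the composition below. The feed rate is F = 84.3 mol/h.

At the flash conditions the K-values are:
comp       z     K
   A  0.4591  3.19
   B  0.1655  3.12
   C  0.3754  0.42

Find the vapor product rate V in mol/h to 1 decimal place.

V = 76.2 mol/h

Rachford–Rice: g(ψ) = Σ zᵢ(Kᵢ−1)/(1+ψ(Kᵢ−1)) = 0.
g(0) = ΣzᵢKᵢ − 1 = 1.1386 and g(1) = 1 − Σzᵢ/Kᵢ = -0.0908, so a root lies in (0, 1).
Newton iteration, ψ⁰ = 0.5:
  ψ = 0.5000: g = 0.34357, g' = -0.9275 → ψ = 0.8704
  ψ = 0.8704: g = 0.02953, g' = -0.8677 → ψ = 0.9045
  ψ = 0.9045: g = -0.00043, g' = -0.8940 → ψ = 0.9040
Converged at ψ = 0.9040.
Then V = ψ·F = 0.9040·84.3 = 76.2 mol/h and L = F − V = 8.1 mol/h.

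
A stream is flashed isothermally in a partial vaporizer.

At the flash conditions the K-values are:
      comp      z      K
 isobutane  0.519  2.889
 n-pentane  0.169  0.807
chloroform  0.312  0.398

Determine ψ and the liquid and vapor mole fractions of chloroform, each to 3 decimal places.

Rachford–Rice: g(ψ) = Σ zᵢ(Kᵢ−1)/(1+ψ(Kᵢ−1)) = 0.
Check two-phase: ΣzᵢKᵢ = 1.760 > 1 and Σzᵢ/Kᵢ = 1.173 > 1, so g(0) = 0.760 > 0 and g(1) = -0.173 < 0.
Newton iteration, ψ⁰ = 0.5:
  ψ = 0.500: g = 0.1994, g' = -0.729 → ψ = 0.774
  ψ = 0.774: g = 0.0085, g' = -0.710 → ψ = 0.785
Converged at ψ = 0.785.
Compositions from xᵢ = zᵢ/(1+ψ(Kᵢ−1)), yᵢ = Kᵢxᵢ:
  isobutane: x = 0.209, y = 0.604
  n-pentane: x = 0.199, y = 0.161
  chloroform: x = 0.592, y = 0.236

ψ = 0.785, x_chloroform = 0.592, y_chloroform = 0.236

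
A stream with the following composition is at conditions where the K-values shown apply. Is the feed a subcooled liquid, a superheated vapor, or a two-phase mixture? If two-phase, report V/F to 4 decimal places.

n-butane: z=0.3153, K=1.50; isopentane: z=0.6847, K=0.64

subcooled liquid

ΣzᵢKᵢ = 0.9112; Σzᵢ/Kᵢ = 1.2800.
Since ΣzᵢKᵢ < 1 the mixture is below its bubble point — single liquid phase.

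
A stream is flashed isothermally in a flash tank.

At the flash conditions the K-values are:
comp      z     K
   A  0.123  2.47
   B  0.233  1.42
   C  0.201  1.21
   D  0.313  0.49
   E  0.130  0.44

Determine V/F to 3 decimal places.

V/F = 0.231

Rachford–Rice: g(V/F) = Σ zᵢ(Kᵢ−1)/(1+V/F(Kᵢ−1)) = 0.
g(0) = ΣzᵢKᵢ − 1 = 0.088 and g(1) = 1 − Σzᵢ/Kᵢ = -0.314, so a root lies in (0, 1).
Newton iteration, V/F⁰ = 0.5:
  V/F = 0.500: g = -0.0921, g' = -0.349 → V/F = 0.236
  V/F = 0.236: g = -0.0019, g' = -0.348 → V/F = 0.231
Converged at V/F = 0.231.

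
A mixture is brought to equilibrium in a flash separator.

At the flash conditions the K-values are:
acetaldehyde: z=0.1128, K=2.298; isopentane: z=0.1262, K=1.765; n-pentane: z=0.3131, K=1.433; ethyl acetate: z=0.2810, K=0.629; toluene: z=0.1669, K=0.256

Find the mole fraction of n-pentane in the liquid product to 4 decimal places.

x_n-pentane = 0.2702

Rachford–Rice: g(V/F) = Σ zᵢ(Kᵢ−1)/(1+V/F(Kᵢ−1)) = 0.
g(0) = ΣzᵢKᵢ − 1 = 0.1501 and g(1) = 1 − Σzᵢ/Kᵢ = -0.4378, so a root lies in (0, 1).
Newton iteration, V/F⁰ = 0.5:
  V/F = 0.5000: g = -0.05566, g' = -0.4408 → V/F = 0.3737
  V/F = 0.3737: g = -0.00267, g' = -0.4037 → V/F = 0.3671
Converged at V/F = 0.3671.
Compositions from xᵢ = zᵢ/(1+V/F(Kᵢ−1)), yᵢ = Kᵢxᵢ:
  acetaldehyde: x = 0.0764, y = 0.1756
  isopentane: x = 0.0985, y = 0.1739
  n-pentane: x = 0.2702, y = 0.3871
  ethyl acetate: x = 0.3253, y = 0.2046
  toluene: x = 0.2296, y = 0.0588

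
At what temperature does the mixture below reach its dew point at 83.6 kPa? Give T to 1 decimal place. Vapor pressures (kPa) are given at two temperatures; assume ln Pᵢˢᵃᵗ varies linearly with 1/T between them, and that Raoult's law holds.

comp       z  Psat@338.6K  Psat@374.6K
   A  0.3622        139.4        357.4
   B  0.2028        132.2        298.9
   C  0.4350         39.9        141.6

Dew-point temperature: Σzᵢ·P/Pᵢˢᵃᵗ(T) = 1. Interpolate ln Pᵢˢᵃᵗ = aᵢ + bᵢ/T.
  T = 338.6 K: ΣzᵢP/Pᵢˢᵃᵗ = 1.2569
  T = 374.6 K: ΣzᵢP/Pᵢˢᵃᵗ = 0.3983
  T = 356.6 K: ΣzᵢP/Pᵢˢᵃᵗ = 0.6846
  T = 347.6 K: ΣzᵢP/Pᵢˢᵃᵗ = 0.9194
  T = 343.1 K: ΣzᵢP/Pᵢˢᵃᵗ = 1.0725
  T = 345.4 K: ΣzᵢP/Pᵢˢᵃᵗ = 0.9907
Interpolating between 343.1 K and 345.4 K gives T ≈ 345.1 K.

T = 345.1 K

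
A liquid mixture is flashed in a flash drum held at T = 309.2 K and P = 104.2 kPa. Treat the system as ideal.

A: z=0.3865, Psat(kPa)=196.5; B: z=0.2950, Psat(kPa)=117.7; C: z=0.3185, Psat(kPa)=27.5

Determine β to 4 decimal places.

β = 0.3133

Raoult's law: Kᵢ = Pᵢˢᵃᵗ/P = Pᵢˢᵃᵗ/104.2.
  K_A = 196.5/104.2 = 1.885797, K_B = 117.7/104.2 = 1.129559, K_C = 27.5/104.2 = 0.263916
Newton–Raphson from β = 0.5:
  β = 0.5000: g = -0.09781, g' = -0.5821 → β = 0.3320
  β = 0.3320: g = -0.00905, g' = -0.4879 → β = 0.3134
  β = 0.3134: g = -0.00006, g' = -0.4820 → β = 0.3133
Converged at β = 0.3133.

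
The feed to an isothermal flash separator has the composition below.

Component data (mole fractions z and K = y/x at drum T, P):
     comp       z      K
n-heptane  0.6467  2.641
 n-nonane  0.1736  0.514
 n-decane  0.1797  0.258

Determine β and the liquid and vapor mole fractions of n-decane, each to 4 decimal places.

β = 0.7929, x_n-decane = 0.4365, y_n-decane = 0.1126

Newton iteration, β⁰ = 0.67:
  β = 0.6700: g = 0.11521, g' = -0.8765 → β = 0.8014
  β = 0.8014: g = -0.00878, g' = -1.0371 → β = 0.7930
  β = 0.7930: g = -0.00007, g' = -1.0214 → β = 0.7929
Converged at β = 0.7929.
Compositions from xᵢ = zᵢ/(1+β(Kᵢ−1)), yᵢ = Kᵢxᵢ:
  n-heptane: x = 0.2810, y = 0.7422
  n-nonane: x = 0.2824, y = 0.1452
  n-decane: x = 0.4365, y = 0.1126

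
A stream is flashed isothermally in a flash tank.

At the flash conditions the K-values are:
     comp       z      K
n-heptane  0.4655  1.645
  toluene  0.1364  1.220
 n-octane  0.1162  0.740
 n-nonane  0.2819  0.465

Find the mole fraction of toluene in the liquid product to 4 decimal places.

Let ψ = V/F and solve Σ zᵢ(Kᵢ−1)/(1+ψ(Kᵢ−1)) = 0.
Feasibility: ΣzᵢKᵢ = 1.1492, Σzᵢ/Kᵢ = 1.1580 — both > 1, two phases present.
Newton–Raphson from ψ = 0.5:
  ψ = 0.5000: g = 0.01345, g' = -0.2768 → ψ = 0.5486
  ψ = 0.5486: g = -0.00015, g' = -0.2832 → ψ = 0.5480
Converged at ψ = 0.5480.
Compositions from xᵢ = zᵢ/(1+ψ(Kᵢ−1)), yᵢ = Kᵢxᵢ:
  n-heptane: x = 0.3439, y = 0.5658
  toluene: x = 0.1217, y = 0.1485
  n-octane: x = 0.1355, y = 0.1003
  n-nonane: x = 0.3988, y = 0.1855

x_toluene = 0.1217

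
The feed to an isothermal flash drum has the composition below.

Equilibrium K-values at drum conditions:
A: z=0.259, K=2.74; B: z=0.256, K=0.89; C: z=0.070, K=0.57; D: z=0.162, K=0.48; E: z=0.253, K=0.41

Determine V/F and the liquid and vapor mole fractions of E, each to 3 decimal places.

V/F = 0.215, x_E = 0.290, y_E = 0.119

Newton iteration, V/F⁰ = 0.5:
  V/F = 0.500: g = -0.1527, g' = -0.506 → V/F = 0.198
  V/F = 0.198: g = 0.0105, g' = -0.620 → V/F = 0.215
Converged at V/F = 0.215.
Compositions from xᵢ = zᵢ/(1+V/F(Kᵢ−1)), yᵢ = Kᵢxᵢ:
  A: x = 0.188, y = 0.516
  B: x = 0.262, y = 0.233
  C: x = 0.077, y = 0.044
  D: x = 0.182, y = 0.088
  E: x = 0.290, y = 0.119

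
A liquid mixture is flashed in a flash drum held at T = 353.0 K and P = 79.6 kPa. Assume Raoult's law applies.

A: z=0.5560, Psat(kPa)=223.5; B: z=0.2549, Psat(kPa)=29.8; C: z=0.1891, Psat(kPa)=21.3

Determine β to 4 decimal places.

β = 0.5796

Raoult's law: Kᵢ = Pᵢˢᵃᵗ/P = Pᵢˢᵃᵗ/79.6.
  K_A = 223.5/79.6 = 2.807789, K_B = 29.8/79.6 = 0.374372, K_C = 21.3/79.6 = 0.267588
Let β = V/F and solve Σ zᵢ(Kᵢ−1)/(1+β(Kᵢ−1)) = 0.
Feasibility: ΣzᵢKᵢ = 1.7072, Σzᵢ/Kᵢ = 1.5856 — both > 1, two phases present.
Iterate (Newton) starting at β = 0.7:
  β = 0.7000: g = -0.12426, g' = -1.0970 → β = 0.5867
  β = 0.5867: g = -0.00706, g' = -0.9889 → β = 0.5796
Converged at β = 0.5796.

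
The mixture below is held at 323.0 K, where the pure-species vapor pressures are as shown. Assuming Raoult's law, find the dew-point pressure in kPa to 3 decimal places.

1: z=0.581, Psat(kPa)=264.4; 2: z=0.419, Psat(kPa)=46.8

At the dew point ψ → 1, so Σzᵢ/Kᵢ = 1 with Kᵢ = Pᵢˢᵃᵗ/P ⇒ 1/P = Σzᵢ/Pᵢˢᵃᵗ.
1/P = 0.581/264.4 + 0.419/46.8 = 0.011150 ⇒ P = 89.683 kPa

Pdew = 89.683 kPa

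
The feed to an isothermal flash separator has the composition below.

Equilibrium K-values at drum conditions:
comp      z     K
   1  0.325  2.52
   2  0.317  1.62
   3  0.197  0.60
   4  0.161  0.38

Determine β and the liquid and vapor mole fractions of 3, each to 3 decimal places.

Rachford–Rice: g(β) = Σ zᵢ(Kᵢ−1)/(1+β(Kᵢ−1)) = 0.
Check two-phase: ΣzᵢKᵢ = 1.512 > 1 and Σzᵢ/Kᵢ = 1.077 > 1, so g(0) = 0.512 > 0 and g(1) = -0.077 < 0.
Newton iteration, β⁰ = 0.5:
  β = 0.500: g = 0.1875, g' = -0.493 → β = 0.881
  β = 0.881: g = -0.0032, g' = -0.564 → β = 0.875
Converged at β = 0.875.
Compositions from xᵢ = zᵢ/(1+β(Kᵢ−1)), yᵢ = Kᵢxᵢ:
  1: x = 0.139, y = 0.351
  2: x = 0.206, y = 0.333
  3: x = 0.303, y = 0.182
  4: x = 0.352, y = 0.134

β = 0.875, x_3 = 0.303, y_3 = 0.182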